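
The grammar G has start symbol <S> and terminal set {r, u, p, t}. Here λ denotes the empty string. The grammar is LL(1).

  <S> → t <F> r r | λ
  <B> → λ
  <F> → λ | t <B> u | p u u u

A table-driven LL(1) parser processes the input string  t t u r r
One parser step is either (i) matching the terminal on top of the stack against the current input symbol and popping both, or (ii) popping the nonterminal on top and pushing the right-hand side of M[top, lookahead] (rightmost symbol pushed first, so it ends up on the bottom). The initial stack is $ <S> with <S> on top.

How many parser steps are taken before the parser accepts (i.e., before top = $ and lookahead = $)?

8

     Stack          Input        Action
  1  $ <S>          t t u r r $  expand <S> → t <F> r r
  2  $ r r <F> t    t t u r r $  match t
  3  $ r r <F>      t u r r $    expand <F> → t <B> u
  4  $ r r u <B> t  t u r r $    match t
  5  $ r r u <B>    u r r $      expand <B> → λ
  6  $ r r u        u r r $      match u
  7  $ r r          r r $        match r
  8  $ r            r $          match r
Accept reached after 8 steps.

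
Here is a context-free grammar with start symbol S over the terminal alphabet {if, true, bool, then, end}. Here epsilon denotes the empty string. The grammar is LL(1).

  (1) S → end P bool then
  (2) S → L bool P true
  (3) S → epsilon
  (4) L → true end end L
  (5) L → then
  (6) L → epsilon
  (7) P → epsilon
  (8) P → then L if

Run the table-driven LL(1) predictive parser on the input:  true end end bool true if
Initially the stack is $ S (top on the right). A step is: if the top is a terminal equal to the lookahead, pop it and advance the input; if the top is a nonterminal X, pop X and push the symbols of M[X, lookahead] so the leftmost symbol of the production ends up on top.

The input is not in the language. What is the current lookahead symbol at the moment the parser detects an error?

step 1: stack=$ S  input=true end end bool true if $  — expand S → L bool P true
step 2: stack=$ true P bool L  input=true end end bool true if $  — expand L → true end end L
step 3: stack=$ true P bool L end end true  input=true end end bool true if $  — match true
step 4: stack=$ true P bool L end end  input=end end bool true if $  — match end
step 5: stack=$ true P bool L end  input=end bool true if $  — match end
step 6: stack=$ true P bool L  input=bool true if $  — expand L → epsilon
step 7: stack=$ true P bool  input=bool true if $  — match bool
step 8: stack=$ true P  input=true if $  — expand P → epsilon
step 9: stack=$ true  input=true if $  — match true
step 10: stack=$  input=if $  — error: stack empty but input remains

if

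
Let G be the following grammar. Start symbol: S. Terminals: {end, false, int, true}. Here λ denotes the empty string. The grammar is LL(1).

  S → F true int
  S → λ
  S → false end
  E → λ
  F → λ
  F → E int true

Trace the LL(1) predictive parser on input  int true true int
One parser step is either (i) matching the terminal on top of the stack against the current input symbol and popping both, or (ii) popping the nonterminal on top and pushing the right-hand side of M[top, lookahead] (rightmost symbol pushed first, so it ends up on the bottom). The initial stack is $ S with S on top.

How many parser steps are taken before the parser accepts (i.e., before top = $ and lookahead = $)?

7

     Stack                  Input                Action
  1  $ S                    int true true int $  expand S → F true int
  2  $ int true F           int true true int $  expand F → E int true
  3  $ int true true int E  int true true int $  expand E → λ
  4  $ int true true int    int true true int $  match int
  5  $ int true true        true true int $      match true
  6  $ int true             true int $           match true
  7  $ int                  int $                match int
Accept reached after 7 steps.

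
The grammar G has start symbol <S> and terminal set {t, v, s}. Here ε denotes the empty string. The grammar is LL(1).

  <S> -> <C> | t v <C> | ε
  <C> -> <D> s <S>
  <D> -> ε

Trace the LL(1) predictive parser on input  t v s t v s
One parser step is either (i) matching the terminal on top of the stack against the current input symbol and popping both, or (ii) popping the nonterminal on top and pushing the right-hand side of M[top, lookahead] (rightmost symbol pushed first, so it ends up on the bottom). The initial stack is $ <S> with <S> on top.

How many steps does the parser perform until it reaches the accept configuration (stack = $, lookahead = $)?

step 1: stack=$ <S>  input=t v s t v s $  — expand <S> -> t v <C>
step 2: stack=$ <C> v t  input=t v s t v s $  — match t
step 3: stack=$ <C> v  input=v s t v s $  — match v
step 4: stack=$ <C>  input=s t v s $  — expand <C> -> <D> s <S>
step 5: stack=$ <S> s <D>  input=s t v s $  — expand <D> -> ε
step 6: stack=$ <S> s  input=s t v s $  — match s
step 7: stack=$ <S>  input=t v s $  — expand <S> -> t v <C>
step 8: stack=$ <C> v t  input=t v s $  — match t
step 9: stack=$ <C> v  input=v s $  — match v
step 10: stack=$ <C>  input=s $  — expand <C> -> <D> s <S>
step 11: stack=$ <S> s <D>  input=s $  — expand <D> -> ε
step 12: stack=$ <S> s  input=s $  — match s
step 13: stack=$ <S>  input=$  — expand <S> -> ε
Accept reached after 13 steps.

13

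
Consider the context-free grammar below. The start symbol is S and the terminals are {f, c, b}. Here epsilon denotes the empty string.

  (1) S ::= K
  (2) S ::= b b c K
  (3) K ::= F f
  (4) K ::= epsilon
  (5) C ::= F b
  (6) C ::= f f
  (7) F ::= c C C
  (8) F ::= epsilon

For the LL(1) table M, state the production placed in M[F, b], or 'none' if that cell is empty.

FIRST(F) = {epsilon, c}
FIRST(K) = {epsilon, c, f}  (via F f)
FIRST(C) = {b, c, f}  (via F b)
FIRST(S) = {epsilon, b, c, f}  (via K)
FOLLOW(S) includes $ since S is the start symbol.
FOLLOW(F): in K::=F f, F is followed by f with FIRST {f}; in C::=F b, F is followed by b with FIRST {b}. Thus FOLLOW(F) = {b, f}.
For F ::= c C C: FIRST(c C C) = {c}, so it goes in M[F, t] for t ∈ {c}.
For F ::= epsilon: FIRST(epsilon) = {epsilon}, so it goes in M[F, t] for t ∈ {}; since epsilon ∈ FIRST, also for every t ∈ FOLLOW(F) = {b, f}.

F ::= epsilon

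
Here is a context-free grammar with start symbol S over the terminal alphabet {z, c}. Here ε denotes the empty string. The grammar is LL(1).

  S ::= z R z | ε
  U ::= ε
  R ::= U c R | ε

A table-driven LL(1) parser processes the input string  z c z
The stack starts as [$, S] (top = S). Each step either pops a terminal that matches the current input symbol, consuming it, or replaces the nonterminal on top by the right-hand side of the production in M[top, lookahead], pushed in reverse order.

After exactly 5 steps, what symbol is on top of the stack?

R

step 1: stack=$ S  input=z c z $  — expand S ::= z R z
step 2: stack=$ z R z  input=z c z $  — match z
step 3: stack=$ z R  input=c z $  — expand R ::= U c R
step 4: stack=$ z R c U  input=c z $  — expand U ::= ε
step 5: stack=$ z R c  input=c z $  — match c
Stack after step 5: $ z R (top = R).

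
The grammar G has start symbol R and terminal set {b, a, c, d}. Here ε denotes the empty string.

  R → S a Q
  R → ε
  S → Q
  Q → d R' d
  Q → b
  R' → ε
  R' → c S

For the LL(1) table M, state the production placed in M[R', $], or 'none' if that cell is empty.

none

FIRST(Q) = {b, d}
FIRST(R') = {ε, c}
FIRST(S) = {b, d}  (via Q)
FIRST(R) = {ε, b, d}  (via S a Q)
FOLLOW(R) includes $ since R is the start symbol.
FOLLOW(R'): in Q→d R' d, R' is followed by d with FIRST {d}. Thus FOLLOW(R') = {d}.
For R' → ε: FIRST(ε) = {ε}, so it goes in M[R', t] for t ∈ {}; since ε ∈ FIRST, also for every t ∈ FOLLOW(R') = {d}.
For R' → c S: FIRST(c S) = {c}, so it goes in M[R', t] for t ∈ {c}.
None of these place a production in M[R', $].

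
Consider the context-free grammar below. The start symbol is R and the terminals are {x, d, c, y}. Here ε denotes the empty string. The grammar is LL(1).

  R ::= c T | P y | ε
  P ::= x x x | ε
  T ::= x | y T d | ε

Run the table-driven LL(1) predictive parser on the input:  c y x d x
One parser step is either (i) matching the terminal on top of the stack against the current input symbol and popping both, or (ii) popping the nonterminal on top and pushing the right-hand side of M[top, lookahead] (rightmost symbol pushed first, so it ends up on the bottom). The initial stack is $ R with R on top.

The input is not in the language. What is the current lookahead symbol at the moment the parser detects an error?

x

step 1: stack=$ R  input=c y x d x $  — expand R ::= c T
step 2: stack=$ T c  input=c y x d x $  — match c
step 3: stack=$ T  input=y x d x $  — expand T ::= y T d
step 4: stack=$ d T y  input=y x d x $  — match y
step 5: stack=$ d T  input=x d x $  — expand T ::= x
step 6: stack=$ d x  input=x d x $  — match x
step 7: stack=$ d  input=d x $  — match d
step 8: stack=$  input=x $  — error: stack empty but input remains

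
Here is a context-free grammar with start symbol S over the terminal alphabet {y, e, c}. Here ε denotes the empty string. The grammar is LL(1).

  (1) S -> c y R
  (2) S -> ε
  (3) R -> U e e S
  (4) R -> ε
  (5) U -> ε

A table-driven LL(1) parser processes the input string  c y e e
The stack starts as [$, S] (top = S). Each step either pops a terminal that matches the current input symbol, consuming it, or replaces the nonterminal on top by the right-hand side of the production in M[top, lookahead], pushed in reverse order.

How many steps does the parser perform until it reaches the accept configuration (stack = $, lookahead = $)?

8

     Stack      Input      Action
  1  $ S        c y e e $  expand S -> c y R
  2  $ R y c    c y e e $  match c
  3  $ R y      y e e $    match y
  4  $ R        e e $      expand R -> U e e S
  5  $ S e e U  e e $      expand U -> ε
  6  $ S e e    e e $      match e
  7  $ S e      e $        match e
  8  $ S        $          expand S -> ε
Accept reached after 8 steps.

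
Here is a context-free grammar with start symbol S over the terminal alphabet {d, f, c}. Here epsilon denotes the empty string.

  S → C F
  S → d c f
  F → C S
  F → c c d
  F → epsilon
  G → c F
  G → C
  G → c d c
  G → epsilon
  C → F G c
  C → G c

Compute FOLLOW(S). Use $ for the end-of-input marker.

{$, c}

FIRST(S): from S→C F we get {c}; from S→d c f we get {d}. So FIRST(S) = {c, d}.
FIRST(F): from F→C S we get {c}; from F→c c d we get {c}; from F→epsilon we get {epsilon}. So FIRST(F) = {epsilon, c}.
FIRST(G): from G→c F we get {c}; from G→C we get {c}; from G→c d c we get {c}; from G→epsilon we get {epsilon}. So FIRST(G) = {epsilon, c}.
FIRST(C): from C→F G c we get {c}; from C→G c we get {c}. So FIRST(C) = {c}.
FOLLOW(S) includes $ since S is the start symbol.
FOLLOW(G): in C→F G c, G is followed by c with FIRST {c}; in C→G c, G is followed by c with FIRST {c}. Thus FOLLOW(G) = {c}.
FOLLOW(S): in F→C S, the suffix after S is empty, so FOLLOW(S) ⊇ FOLLOW(F) = {$, c}. Thus FOLLOW(S) = {$, c}.
FOLLOW(F): in S→C F, the suffix after F is empty, so FOLLOW(F) ⊇ FOLLOW(S) = {$, c}; in G→c F, the suffix after F is empty, so FOLLOW(F) ⊇ FOLLOW(G) = {c}; in C→F G c, F is followed by G c with FIRST {c}. Thus FOLLOW(F) = {$, c}.
FOLLOW(C): in S→C F, C is followed by F with FIRST {epsilon, c}; in S→C F, the suffix after C is nullable, so FOLLOW(C) ⊇ FOLLOW(S) = {$, c}; in F→C S, C is followed by S with FIRST {c, d}; in G→C, the suffix after C is empty, so FOLLOW(C) ⊇ FOLLOW(G) = {c}. Thus FOLLOW(C) = {$, c, d}.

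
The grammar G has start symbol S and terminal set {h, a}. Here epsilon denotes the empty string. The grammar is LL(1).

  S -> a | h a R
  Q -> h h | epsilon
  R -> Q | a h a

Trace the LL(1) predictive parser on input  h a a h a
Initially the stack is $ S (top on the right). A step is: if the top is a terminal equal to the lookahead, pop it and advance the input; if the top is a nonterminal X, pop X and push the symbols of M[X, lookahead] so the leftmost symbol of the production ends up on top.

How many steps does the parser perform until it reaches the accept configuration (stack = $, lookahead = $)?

7

step 1: stack=$ S  input=h a a h a $  — expand S -> h a R
step 2: stack=$ R a h  input=h a a h a $  — match h
step 3: stack=$ R a  input=a a h a $  — match a
step 4: stack=$ R  input=a h a $  — expand R -> a h a
step 5: stack=$ a h a  input=a h a $  — match a
step 6: stack=$ a h  input=h a $  — match h
step 7: stack=$ a  input=a $  — match a
Accept reached after 7 steps.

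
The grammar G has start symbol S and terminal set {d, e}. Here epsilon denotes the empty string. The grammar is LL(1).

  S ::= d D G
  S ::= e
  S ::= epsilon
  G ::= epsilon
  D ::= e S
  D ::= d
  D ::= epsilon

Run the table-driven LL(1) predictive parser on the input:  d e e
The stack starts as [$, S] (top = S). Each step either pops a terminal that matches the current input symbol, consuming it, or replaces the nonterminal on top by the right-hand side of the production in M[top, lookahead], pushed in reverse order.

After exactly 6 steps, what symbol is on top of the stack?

step 1: stack=$ S  input=d e e $  — expand S ::= d D G
step 2: stack=$ G D d  input=d e e $  — match d
step 3: stack=$ G D  input=e e $  — expand D ::= e S
step 4: stack=$ G S e  input=e e $  — match e
step 5: stack=$ G S  input=e $  — expand S ::= e
step 6: stack=$ G e  input=e $  — match e
Stack after step 6: $ G (top = G).

G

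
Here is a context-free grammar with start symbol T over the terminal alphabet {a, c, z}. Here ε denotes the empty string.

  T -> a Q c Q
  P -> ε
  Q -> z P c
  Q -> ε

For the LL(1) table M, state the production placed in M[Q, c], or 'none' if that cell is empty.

Q -> ε

FIRST(T): from T->a Q c Q we get {a}. So FIRST(T) = {a}.
FIRST(P): from P->ε we get {ε}. So FIRST(P) = {ε}.
FIRST(Q): from Q->z P c we get {z}; from Q->ε we get {ε}. So FIRST(Q) = {ε, z}.
FOLLOW(T) includes $ since T is the start symbol.
FOLLOW(T): T appears on no right-hand side. Thus FOLLOW(T) = {$}.
FOLLOW(Q): in T->a Q c Q (occurrence 1), Q is followed by c Q with FIRST {c}; in T->a Q c Q (occurrence 2), the suffix after Q is empty, so FOLLOW(Q) ⊇ FOLLOW(T) = {$}. Thus FOLLOW(Q) = {$, c}.
For Q -> z P c: FIRST(z P c) = {z}, so it goes in M[Q, t] for t ∈ {z}.
For Q -> ε: FIRST(ε) = {ε}, so it goes in M[Q, t] for t ∈ {}; since ε ∈ FIRST, also for every t ∈ FOLLOW(Q) = {$, c}.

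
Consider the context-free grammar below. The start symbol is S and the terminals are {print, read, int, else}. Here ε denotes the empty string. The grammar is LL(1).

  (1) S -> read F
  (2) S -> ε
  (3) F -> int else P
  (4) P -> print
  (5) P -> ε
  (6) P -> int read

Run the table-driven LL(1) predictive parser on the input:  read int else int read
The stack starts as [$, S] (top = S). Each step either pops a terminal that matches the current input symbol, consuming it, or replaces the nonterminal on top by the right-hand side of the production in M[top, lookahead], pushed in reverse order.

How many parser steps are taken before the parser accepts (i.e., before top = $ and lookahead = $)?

8

step 1: stack=$ S  input=read int else int read $  — expand S -> read F
step 2: stack=$ F read  input=read int else int read $  — match read
step 3: stack=$ F  input=int else int read $  — expand F -> int else P
step 4: stack=$ P else int  input=int else int read $  — match int
step 5: stack=$ P else  input=else int read $  — match else
step 6: stack=$ P  input=int read $  — expand P -> int read
step 7: stack=$ read int  input=int read $  — match int
step 8: stack=$ read  input=read $  — match read
Accept reached after 8 steps.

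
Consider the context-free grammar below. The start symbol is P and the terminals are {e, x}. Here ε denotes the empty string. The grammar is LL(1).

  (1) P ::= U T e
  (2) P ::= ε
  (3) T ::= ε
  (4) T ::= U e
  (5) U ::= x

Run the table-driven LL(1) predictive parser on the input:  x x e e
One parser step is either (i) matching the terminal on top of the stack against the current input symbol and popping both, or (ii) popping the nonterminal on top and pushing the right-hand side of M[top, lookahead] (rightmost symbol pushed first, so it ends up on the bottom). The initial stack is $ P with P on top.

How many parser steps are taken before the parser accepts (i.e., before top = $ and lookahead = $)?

8

step 1: stack=$ P  input=x x e e $  — expand P ::= U T e
step 2: stack=$ e T U  input=x x e e $  — expand U ::= x
step 3: stack=$ e T x  input=x x e e $  — match x
step 4: stack=$ e T  input=x e e $  — expand T ::= U e
step 5: stack=$ e e U  input=x e e $  — expand U ::= x
step 6: stack=$ e e x  input=x e e $  — match x
step 7: stack=$ e e  input=e e $  — match e
step 8: stack=$ e  input=e $  — match e
Accept reached after 8 steps.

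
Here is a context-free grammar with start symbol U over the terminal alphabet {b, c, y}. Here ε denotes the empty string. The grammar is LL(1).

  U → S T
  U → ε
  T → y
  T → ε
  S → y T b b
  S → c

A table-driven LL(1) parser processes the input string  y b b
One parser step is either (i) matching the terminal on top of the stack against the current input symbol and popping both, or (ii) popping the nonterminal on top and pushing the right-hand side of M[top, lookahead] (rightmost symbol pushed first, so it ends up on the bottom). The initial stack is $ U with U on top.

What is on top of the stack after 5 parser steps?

b

     Stack        Input    Action
  1  $ U          y b b $  expand U → S T
  2  $ T S        y b b $  expand S → y T b b
  3  $ T b b T y  y b b $  match y
  4  $ T b b T    b b $    expand T → ε
  5  $ T b b      b b $    match b
Stack after step 5: $ T b (top = b).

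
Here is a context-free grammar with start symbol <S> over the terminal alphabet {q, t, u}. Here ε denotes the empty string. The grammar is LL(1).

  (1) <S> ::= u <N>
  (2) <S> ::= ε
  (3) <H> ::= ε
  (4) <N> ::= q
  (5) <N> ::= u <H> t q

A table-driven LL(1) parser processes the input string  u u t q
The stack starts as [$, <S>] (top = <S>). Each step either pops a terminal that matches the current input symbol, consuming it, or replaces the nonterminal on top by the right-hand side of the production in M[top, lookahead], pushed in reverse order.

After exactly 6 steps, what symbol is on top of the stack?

     Stack        Input      Action
  1  $ <S>        u u t q $  expand <S> ::= u <N>
  2  $ <N> u      u u t q $  match u
  3  $ <N>        u t q $    expand <N> ::= u <H> t q
  4  $ q t <H> u  u t q $    match u
  5  $ q t <H>    t q $      expand <H> ::= ε
  6  $ q t        t q $      match t
Stack after step 6: $ q (top = q).

q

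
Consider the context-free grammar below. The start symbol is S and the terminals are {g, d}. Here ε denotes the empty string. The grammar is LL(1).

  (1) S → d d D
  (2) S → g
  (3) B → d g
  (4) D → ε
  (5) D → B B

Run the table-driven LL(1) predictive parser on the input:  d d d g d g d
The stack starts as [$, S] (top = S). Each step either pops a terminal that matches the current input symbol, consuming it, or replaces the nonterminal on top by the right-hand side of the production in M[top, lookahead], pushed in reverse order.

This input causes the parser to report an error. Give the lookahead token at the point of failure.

step 1: stack=$ S  input=d d d g d g d $  — expand S → d d D
step 2: stack=$ D d d  input=d d d g d g d $  — match d
step 3: stack=$ D d  input=d d g d g d $  — match d
step 4: stack=$ D  input=d g d g d $  — expand D → B B
step 5: stack=$ B B  input=d g d g d $  — expand B → d g
step 6: stack=$ B g d  input=d g d g d $  — match d
step 7: stack=$ B g  input=g d g d $  — match g
step 8: stack=$ B  input=d g d $  — expand B → d g
step 9: stack=$ g d  input=d g d $  — match d
step 10: stack=$ g  input=g d $  — match g
step 11: stack=$  input=d $  — error: stack empty but input remains

d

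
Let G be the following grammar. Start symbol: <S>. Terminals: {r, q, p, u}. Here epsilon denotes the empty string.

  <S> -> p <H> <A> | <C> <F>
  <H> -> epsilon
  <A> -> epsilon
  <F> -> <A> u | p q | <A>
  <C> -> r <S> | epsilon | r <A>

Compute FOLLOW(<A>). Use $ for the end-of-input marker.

FIRST(<H>): from <H>->epsilon we get {epsilon}. So FIRST(<H>) = {epsilon}.
FIRST(<A>): from <A>->epsilon we get {epsilon}. So FIRST(<A>) = {epsilon}.
FIRST(<C>): from <C>->r <S> we get {r}; from <C>->epsilon we get {epsilon}; from <C>->r <A> we get {r}. So FIRST(<C>) = {epsilon, r}.
FIRST(<F>): from <F>-><A> u we get {u}; from <F>->p q we get {p}; from <F>-><A> we get {epsilon}. So FIRST(<F>) = {epsilon, p, u}.
FIRST(<S>): from <S>->p <H> <A> we get {p}; from <S>-><C> <F> we get {epsilon, p, r, u}. So FIRST(<S>) = {epsilon, p, r, u}.
FOLLOW(<S>) includes $ since <S> is the start symbol.
FOLLOW(<S>): in <C>->r <S>, the suffix after <S> is empty, so FOLLOW(<S>) ⊇ FOLLOW(<C>) = {$, p, u}. Thus FOLLOW(<S>) = {$, p, u}.
FOLLOW(<H>): in <S>->p <H> <A>, <H> is followed by <A> with FIRST {epsilon}; in <S>->p <H> <A>, the suffix after <H> is nullable, so FOLLOW(<H>) ⊇ FOLLOW(<S>) = {$, p, u}. Thus FOLLOW(<H>) = {$, p, u}.
FOLLOW(<F>): in <S>-><C> <F>, the suffix after <F> is empty, so FOLLOW(<F>) ⊇ FOLLOW(<S>) = {$, p, u}. Thus FOLLOW(<F>) = {$, p, u}.
FOLLOW(<C>): in <S>-><C> <F>, <C> is followed by <F> with FIRST {epsilon, p, u}; in <S>-><C> <F>, the suffix after <C> is nullable, so FOLLOW(<C>) ⊇ FOLLOW(<S>) = {$, p, u}. Thus FOLLOW(<C>) = {$, p, u}.
FOLLOW(<A>): in <S>->p <H> <A>, the suffix after <A> is empty, so FOLLOW(<A>) ⊇ FOLLOW(<S>) = {$, p, u}; in <F>-><A> u, <A> is followed by u with FIRST {u}; in <F>-><A>, the suffix after <A> is empty, so FOLLOW(<A>) ⊇ FOLLOW(<F>) = {$, p, u}; in <C>->r <A>, the suffix after <A> is empty, so FOLLOW(<A>) ⊇ FOLLOW(<C>) = {$, p, u}. Thus FOLLOW(<A>) = {$, p, u}.

{$, p, u}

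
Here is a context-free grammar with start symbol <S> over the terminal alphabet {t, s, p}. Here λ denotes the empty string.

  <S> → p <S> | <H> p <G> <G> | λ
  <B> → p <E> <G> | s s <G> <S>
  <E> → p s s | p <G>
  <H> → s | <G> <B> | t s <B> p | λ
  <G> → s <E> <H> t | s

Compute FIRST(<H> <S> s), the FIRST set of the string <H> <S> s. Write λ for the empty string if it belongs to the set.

{p, s, t}

FIRST(<B>) = {p, s}
FIRST(<E>) = {p}
FIRST(<G>) = {s}
FIRST(<H>) = {λ, s, t}  (via <G> <B>)
FIRST(<S>) = {λ, p, s, t}  (via <H> p <G> <G>)
FIRST(<H> <S> s): take FIRST of each symbol in turn, carrying on past any symbol whose FIRST contains λ; result {p, s, t}.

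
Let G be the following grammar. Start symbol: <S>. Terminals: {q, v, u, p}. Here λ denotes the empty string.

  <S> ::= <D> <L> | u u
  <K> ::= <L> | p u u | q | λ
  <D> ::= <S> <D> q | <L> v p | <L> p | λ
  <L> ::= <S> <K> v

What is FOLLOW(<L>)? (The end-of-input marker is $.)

FIRST(<S>): from <S>::=<D> <L> we get {u}; from <S>::=u u we get {u}. So FIRST(<S>) = {u}.
FIRST(<L>): from <L>::=<S> <K> v we get {u}. So FIRST(<L>) = {u}.
FIRST(<K>): from <K>::=<L> we get {u}; from <K>::=p u u we get {p}; from <K>::=q we get {q}; from <K>::=λ we get {λ}. So FIRST(<K>) = {λ, p, q, u}.
FIRST(<D>): from <D>::=<S> <D> q we get {u}; from <D>::=<L> v p we get {u}; from <D>::=<L> p we get {u}; from <D>::=λ we get {λ}. So FIRST(<D>) = {λ, u}.
FOLLOW(<S>) includes $ since <S> is the start symbol.
FOLLOW(<S>): in <D>::=<S> <D> q, <S> is followed by <D> q with FIRST {q, u}; in <L>::=<S> <K> v, <S> is followed by <K> v with FIRST {p, q, u, v}. Thus FOLLOW(<S>) = {$, p, q, u, v}.
FOLLOW(<K>): in <L>::=<S> <K> v, <K> is followed by v with FIRST {v}. Thus FOLLOW(<K>) = {v}.
FOLLOW(<D>): in <S>::=<D> <L>, <D> is followed by <L> with FIRST {u}; in <D>::=<S> <D> q, <D> is followed by q with FIRST {q}. Thus FOLLOW(<D>) = {q, u}.
FOLLOW(<L>): in <S>::=<D> <L>, the suffix after <L> is empty, so FOLLOW(<L>) ⊇ FOLLOW(<S>) = {$, p, q, u, v}; in <K>::=<L>, the suffix after <L> is empty, so FOLLOW(<L>) ⊇ FOLLOW(<K>) = {v}; in <D>::=<L> v p, <L> is followed by v p with FIRST {v}; in <D>::=<L> p, <L> is followed by p with FIRST {p}. Thus FOLLOW(<L>) = {$, p, q, u, v}.

{$, p, q, u, v}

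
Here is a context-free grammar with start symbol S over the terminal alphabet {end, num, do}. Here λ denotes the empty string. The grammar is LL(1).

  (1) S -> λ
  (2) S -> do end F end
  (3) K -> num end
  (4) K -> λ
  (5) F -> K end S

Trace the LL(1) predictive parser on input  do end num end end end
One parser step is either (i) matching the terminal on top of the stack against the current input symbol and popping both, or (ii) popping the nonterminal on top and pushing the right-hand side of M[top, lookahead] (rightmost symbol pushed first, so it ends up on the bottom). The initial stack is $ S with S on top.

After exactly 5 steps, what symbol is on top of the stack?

num

step 1: stack=$ S  input=do end num end end end $  — expand S -> do end F end
step 2: stack=$ end F end do  input=do end num end end end $  — match do
step 3: stack=$ end F end  input=end num end end end $  — match end
step 4: stack=$ end F  input=num end end end $  — expand F -> K end S
step 5: stack=$ end S end K  input=num end end end $  — expand K -> num end
Stack after step 5: $ end S end end num (top = num).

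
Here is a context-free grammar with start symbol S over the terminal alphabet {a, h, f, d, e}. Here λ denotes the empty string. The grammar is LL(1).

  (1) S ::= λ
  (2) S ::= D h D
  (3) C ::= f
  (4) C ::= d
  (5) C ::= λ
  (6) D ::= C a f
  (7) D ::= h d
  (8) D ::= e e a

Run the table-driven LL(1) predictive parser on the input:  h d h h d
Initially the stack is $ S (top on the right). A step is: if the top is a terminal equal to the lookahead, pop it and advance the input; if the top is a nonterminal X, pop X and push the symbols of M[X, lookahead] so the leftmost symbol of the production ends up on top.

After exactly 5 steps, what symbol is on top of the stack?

     Stack      Input        Action
  1  $ S        h d h h d $  expand S ::= D h D
  2  $ D h D    h d h h d $  expand D ::= h d
  3  $ D h d h  h d h h d $  match h
  4  $ D h d    d h h d $    match d
  5  $ D h      h h d $      match h
Stack after step 5: $ D (top = D).

D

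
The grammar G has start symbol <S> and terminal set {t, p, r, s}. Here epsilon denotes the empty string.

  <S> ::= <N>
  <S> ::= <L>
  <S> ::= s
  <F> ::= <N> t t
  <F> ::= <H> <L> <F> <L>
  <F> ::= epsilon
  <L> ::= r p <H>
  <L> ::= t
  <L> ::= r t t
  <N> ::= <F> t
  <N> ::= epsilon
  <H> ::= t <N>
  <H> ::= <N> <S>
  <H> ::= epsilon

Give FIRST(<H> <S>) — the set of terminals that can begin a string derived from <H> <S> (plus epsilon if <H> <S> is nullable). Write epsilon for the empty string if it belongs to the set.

FIRST(<L>) = {r, t}
FIRST(<S>) = {epsilon, r, s, t}  (via <N>, <L>)
FIRST(<F>) = {epsilon, r, s, t}  (via <N> t t, <H> <L> <F> <L>)
FIRST(<N>) = {epsilon, r, s, t}  (via <F> t)
FIRST(<H>) = {epsilon, r, s, t}  (via <N> <S>)
FIRST(<H> <S>): take FIRST of each symbol in turn, carrying on past any symbol whose FIRST contains epsilon; result {epsilon, r, s, t}.

{epsilon, r, s, t}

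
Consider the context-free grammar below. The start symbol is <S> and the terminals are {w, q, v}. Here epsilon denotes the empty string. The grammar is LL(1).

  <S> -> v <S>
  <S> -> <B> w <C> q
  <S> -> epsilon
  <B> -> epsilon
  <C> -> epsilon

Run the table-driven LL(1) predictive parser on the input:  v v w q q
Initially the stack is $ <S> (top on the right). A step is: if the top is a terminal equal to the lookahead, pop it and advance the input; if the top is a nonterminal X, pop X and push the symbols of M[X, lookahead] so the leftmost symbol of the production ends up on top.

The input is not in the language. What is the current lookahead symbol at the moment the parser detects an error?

q

step 1: stack=$ <S>  input=v v w q q $  — expand <S> -> v <S>
step 2: stack=$ <S> v  input=v v w q q $  — match v
step 3: stack=$ <S>  input=v w q q $  — expand <S> -> v <S>
step 4: stack=$ <S> v  input=v w q q $  — match v
step 5: stack=$ <S>  input=w q q $  — expand <S> -> <B> w <C> q
step 6: stack=$ q <C> w <B>  input=w q q $  — expand <B> -> epsilon
step 7: stack=$ q <C> w  input=w q q $  — match w
step 8: stack=$ q <C>  input=q q $  — expand <C> -> epsilon
step 9: stack=$ q  input=q q $  — match q
step 10: stack=$  input=q $  — error: stack empty but input remains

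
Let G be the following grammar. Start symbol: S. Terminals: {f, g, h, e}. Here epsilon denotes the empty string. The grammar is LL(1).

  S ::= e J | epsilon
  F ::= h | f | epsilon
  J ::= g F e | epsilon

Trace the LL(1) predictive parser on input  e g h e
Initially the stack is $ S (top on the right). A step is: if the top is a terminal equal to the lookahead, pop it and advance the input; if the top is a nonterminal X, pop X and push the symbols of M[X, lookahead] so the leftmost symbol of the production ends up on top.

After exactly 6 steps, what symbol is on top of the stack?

step 1: stack=$ S  input=e g h e $  — expand S ::= e J
step 2: stack=$ J e  input=e g h e $  — match e
step 3: stack=$ J  input=g h e $  — expand J ::= g F e
step 4: stack=$ e F g  input=g h e $  — match g
step 5: stack=$ e F  input=h e $  — expand F ::= h
step 6: stack=$ e h  input=h e $  — match h
Stack after step 6: $ e (top = e).

e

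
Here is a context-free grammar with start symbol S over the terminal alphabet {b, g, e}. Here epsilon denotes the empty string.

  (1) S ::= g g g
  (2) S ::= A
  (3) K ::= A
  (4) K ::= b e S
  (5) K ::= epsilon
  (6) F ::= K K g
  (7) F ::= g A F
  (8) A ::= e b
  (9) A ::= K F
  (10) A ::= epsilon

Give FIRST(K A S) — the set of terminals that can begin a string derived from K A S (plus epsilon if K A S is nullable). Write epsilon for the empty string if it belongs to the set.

{epsilon, b, e, g}

FIRST(S) = {epsilon, b, e, g}  (via A)
FIRST(K) = {epsilon, b, e, g}  (via A)
FIRST(F) = {b, e, g}  (via K K g)
FIRST(A) = {epsilon, b, e, g}  (via K F)
FIRST(K A S): take FIRST of each symbol in turn, carrying on past any symbol whose FIRST contains epsilon; result {epsilon, b, e, g}.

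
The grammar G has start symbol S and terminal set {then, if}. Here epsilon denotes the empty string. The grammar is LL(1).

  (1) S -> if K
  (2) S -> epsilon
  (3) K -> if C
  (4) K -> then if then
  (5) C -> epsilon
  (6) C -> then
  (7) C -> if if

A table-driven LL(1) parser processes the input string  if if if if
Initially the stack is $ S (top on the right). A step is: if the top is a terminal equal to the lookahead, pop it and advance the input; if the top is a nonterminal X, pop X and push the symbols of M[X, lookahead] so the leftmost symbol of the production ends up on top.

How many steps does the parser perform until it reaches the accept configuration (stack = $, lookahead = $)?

7

     Stack    Input          Action
  1  $ S      if if if if $  expand S -> if K
  2  $ K if   if if if if $  match if
  3  $ K      if if if $     expand K -> if C
  4  $ C if   if if if $     match if
  5  $ C      if if $        expand C -> if if
  6  $ if if  if if $        match if
  7  $ if     if $           match if
Accept reached after 7 steps.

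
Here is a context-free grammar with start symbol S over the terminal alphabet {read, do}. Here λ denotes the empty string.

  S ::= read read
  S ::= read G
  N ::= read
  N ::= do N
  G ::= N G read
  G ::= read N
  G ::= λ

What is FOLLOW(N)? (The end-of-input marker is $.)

FIRST(S) = {read}
FIRST(N) = {do, read}
FIRST(G) = {λ, do, read}  (via N G read)
FOLLOW(S) includes $ since S is the start symbol.
FOLLOW(S): S appears on no right-hand side. Thus FOLLOW(S) = {$}.
FOLLOW(G): in S::=read G, the suffix after G is empty, so FOLLOW(G) ⊇ FOLLOW(S) = {$}; in G::=N G read, G is followed by read with FIRST {read}. Thus FOLLOW(G) = {$, read}.
FOLLOW(N): in N::=do N, the suffix after N is empty (adds nothing new); in G::=N G read, N is followed by G read with FIRST {do, read}; in G::=read N, the suffix after N is empty, so FOLLOW(N) ⊇ FOLLOW(G) = {$, read}. Thus FOLLOW(N) = {$, do, read}.

{$, do, read}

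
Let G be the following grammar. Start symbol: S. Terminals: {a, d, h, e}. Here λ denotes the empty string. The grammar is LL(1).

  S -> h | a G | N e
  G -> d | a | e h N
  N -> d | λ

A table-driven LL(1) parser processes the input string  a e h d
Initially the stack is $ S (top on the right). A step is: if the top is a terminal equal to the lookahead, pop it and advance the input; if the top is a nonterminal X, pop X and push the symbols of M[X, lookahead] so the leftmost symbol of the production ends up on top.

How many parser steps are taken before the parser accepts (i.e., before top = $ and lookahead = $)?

     Stack    Input      Action
  1  $ S      a e h d $  expand S -> a G
  2  $ G a    a e h d $  match a
  3  $ G      e h d $    expand G -> e h N
  4  $ N h e  e h d $    match e
  5  $ N h    h d $      match h
  6  $ N      d $        expand N -> d
  7  $ d      d $        match d
Accept reached after 7 steps.

7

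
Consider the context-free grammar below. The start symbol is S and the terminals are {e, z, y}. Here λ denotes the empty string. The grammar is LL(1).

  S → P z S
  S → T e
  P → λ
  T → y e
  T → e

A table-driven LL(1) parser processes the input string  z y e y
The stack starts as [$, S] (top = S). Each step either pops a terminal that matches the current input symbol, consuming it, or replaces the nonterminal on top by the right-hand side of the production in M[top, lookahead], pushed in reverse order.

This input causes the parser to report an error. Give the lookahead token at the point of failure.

step 1: stack=$ S  input=z y e y $  — expand S → P z S
step 2: stack=$ S z P  input=z y e y $  — expand P → λ
step 3: stack=$ S z  input=z y e y $  — match z
step 4: stack=$ S  input=y e y $  — expand S → T e
step 5: stack=$ e T  input=y e y $  — expand T → y e
step 6: stack=$ e e y  input=y e y $  — match y
step 7: stack=$ e e  input=e y $  — match e
step 8: stack=$ e  input=y $  — error: top is terminal e but lookahead is y

y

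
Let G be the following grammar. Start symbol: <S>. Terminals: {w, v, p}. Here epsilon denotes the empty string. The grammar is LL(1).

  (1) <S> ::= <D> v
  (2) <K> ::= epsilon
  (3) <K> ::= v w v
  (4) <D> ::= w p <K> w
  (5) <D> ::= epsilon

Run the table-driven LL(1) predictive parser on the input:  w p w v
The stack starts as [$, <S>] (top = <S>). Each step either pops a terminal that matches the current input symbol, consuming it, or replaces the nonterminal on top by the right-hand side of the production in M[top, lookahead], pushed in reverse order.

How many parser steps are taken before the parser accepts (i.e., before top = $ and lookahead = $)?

step 1: stack=$ <S>  input=w p w v $  — expand <S> ::= <D> v
step 2: stack=$ v <D>  input=w p w v $  — expand <D> ::= w p <K> w
step 3: stack=$ v w <K> p w  input=w p w v $  — match w
step 4: stack=$ v w <K> p  input=p w v $  — match p
step 5: stack=$ v w <K>  input=w v $  — expand <K> ::= epsilon
step 6: stack=$ v w  input=w v $  — match w
step 7: stack=$ v  input=v $  — match v
Accept reached after 7 steps.

7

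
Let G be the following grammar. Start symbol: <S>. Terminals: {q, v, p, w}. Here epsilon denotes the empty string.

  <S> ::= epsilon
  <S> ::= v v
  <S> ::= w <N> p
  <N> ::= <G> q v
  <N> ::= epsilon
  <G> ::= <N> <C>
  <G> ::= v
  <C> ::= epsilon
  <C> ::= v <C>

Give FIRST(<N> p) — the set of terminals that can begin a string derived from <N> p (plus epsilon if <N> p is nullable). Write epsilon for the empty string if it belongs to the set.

{p, q, v}

FIRST(<S>): from <S>::=epsilon we get {epsilon}; from <S>::=v v we get {v}; from <S>::=w <N> p we get {w}. So FIRST(<S>) = {epsilon, v, w}.
FIRST(<C>): from <C>::=epsilon we get {epsilon}; from <C>::=v <C> we get {v}. So FIRST(<C>) = {epsilon, v}.
FIRST(<N>): from <N>::=<G> q v we get {q, v}; from <N>::=epsilon we get {epsilon}. So FIRST(<N>) = {epsilon, q, v}.
FIRST(<G>): from <G>::=<N> <C> we get {epsilon, q, v}; from <G>::=v we get {v}. So FIRST(<G>) = {epsilon, q, v}.
FIRST(<N> p): take FIRST of each symbol in turn, carrying on past any symbol whose FIRST contains epsilon; result {p, q, v}.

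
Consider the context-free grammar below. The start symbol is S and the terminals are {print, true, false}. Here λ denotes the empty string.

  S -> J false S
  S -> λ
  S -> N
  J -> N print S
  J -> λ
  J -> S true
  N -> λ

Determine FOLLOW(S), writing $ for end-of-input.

{$, false, true}

FIRST(N) = {λ}
FIRST(S) = {λ, false, print, true}  (via J false S, N)
FIRST(J) = {λ, false, print, true}  (via N print S, S true)
FOLLOW(S) includes $ since S is the start symbol.
FOLLOW(J): in S->J false S, J is followed by false S with FIRST {false}. Thus FOLLOW(J) = {false}.
FOLLOW(S): in S->J false S, the suffix after S is empty (adds nothing new); in J->N print S, the suffix after S is empty, so FOLLOW(S) ⊇ FOLLOW(J) = {false}; in J->S true, S is followed by true with FIRST {true}. Thus FOLLOW(S) = {$, false, true}.
FOLLOW(N): in S->N, the suffix after N is empty, so FOLLOW(N) ⊇ FOLLOW(S) = {$, false, true}; in J->N print S, N is followed by print S with FIRST {print}. Thus FOLLOW(N) = {$, false, print, true}.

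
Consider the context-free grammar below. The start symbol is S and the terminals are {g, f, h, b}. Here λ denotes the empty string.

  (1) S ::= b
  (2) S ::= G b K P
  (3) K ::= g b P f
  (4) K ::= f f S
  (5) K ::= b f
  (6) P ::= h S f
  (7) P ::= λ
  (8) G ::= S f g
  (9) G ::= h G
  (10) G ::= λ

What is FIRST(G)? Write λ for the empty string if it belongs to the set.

FIRST(K): from K::=g b P f we get {g}; from K::=f f S we get {f}; from K::=b f we get {b}. So FIRST(K) = {b, f, g}.
FIRST(P): from P::=h S f we get {h}; from P::=λ we get {λ}. So FIRST(P) = {λ, h}.
FIRST(S): from S::=b we get {b}; from S::=G b K P we get {b, h}. So FIRST(S) = {b, h}.
FIRST(G): from G::=S f g we get {b, h}; from G::=h G we get {h}; from G::=λ we get {λ}. So FIRST(G) = {λ, b, h}.

{λ, b, h}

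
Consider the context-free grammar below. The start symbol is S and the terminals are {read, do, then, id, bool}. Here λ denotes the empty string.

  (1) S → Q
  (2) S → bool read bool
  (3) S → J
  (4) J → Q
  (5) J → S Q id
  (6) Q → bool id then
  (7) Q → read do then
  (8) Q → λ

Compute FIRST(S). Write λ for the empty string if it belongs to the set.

FIRST(Q) = {λ, bool, read}
FIRST(S) = {λ, bool, id, read}  (via Q, J)
FIRST(J) = {λ, bool, id, read}  (via Q, S Q id)

{λ, bool, id, read}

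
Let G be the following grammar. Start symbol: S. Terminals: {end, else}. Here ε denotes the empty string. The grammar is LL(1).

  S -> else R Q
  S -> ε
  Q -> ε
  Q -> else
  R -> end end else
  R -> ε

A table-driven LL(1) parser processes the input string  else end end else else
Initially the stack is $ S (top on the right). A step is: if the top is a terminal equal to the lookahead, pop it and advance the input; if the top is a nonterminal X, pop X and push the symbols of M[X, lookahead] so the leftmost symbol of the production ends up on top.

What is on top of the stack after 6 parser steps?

Q

     Stack             Input                     Action
  1  $ S               else end end else else $  expand S -> else R Q
  2  $ Q R else        else end end else else $  match else
  3  $ Q R             end end else else $       expand R -> end end else
  4  $ Q else end end  end end else else $       match end
  5  $ Q else end      end else else $           match end
  6  $ Q else          else else $               match else
Stack after step 6: $ Q (top = Q).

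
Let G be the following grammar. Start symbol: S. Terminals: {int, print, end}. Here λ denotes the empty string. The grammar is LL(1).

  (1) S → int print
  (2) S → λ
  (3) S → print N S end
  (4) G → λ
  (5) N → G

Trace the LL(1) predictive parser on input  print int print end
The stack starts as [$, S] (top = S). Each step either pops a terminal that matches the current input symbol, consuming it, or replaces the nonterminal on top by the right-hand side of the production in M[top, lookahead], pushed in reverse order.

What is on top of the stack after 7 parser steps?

end

     Stack            Input                  Action
  1  $ S              print int print end $  expand S → print N S end
  2  $ end S N print  print int print end $  match print
  3  $ end S N        int print end $        expand N → G
  4  $ end S G        int print end $        expand G → λ
  5  $ end S          int print end $        expand S → int print
  6  $ end print int  int print end $        match int
  7  $ end print      print end $            match print
Stack after step 7: $ end (top = end).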